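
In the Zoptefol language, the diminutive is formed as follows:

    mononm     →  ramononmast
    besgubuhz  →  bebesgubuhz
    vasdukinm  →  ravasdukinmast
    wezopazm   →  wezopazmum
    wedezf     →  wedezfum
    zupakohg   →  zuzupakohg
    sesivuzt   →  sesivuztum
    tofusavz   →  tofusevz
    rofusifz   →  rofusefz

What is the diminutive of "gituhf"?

gigituhf

mononm and wezopazm both end in -m yet inflect differently (ramononmast, wezopazmum), so the final letter is not what conditions the rule; the second-to-last letter is.
"gituhf" has second-to-last letter 'h'. The stems whose second-to-last letter is 'h' (besgubuhz → bebesgubuhz, zupakohg → zuzupakohg) repeat the first consonant+vowel as a prefix.
The other patterns: stems whose second-to-last letter is 'n' add ra- … -ast around the stem; stems whose second-to-last letter is 'z' add -um; stems whose second-to-last letter is 'f' or 'v' change the last vowel to 'e'.
So gituhf → gigituhf.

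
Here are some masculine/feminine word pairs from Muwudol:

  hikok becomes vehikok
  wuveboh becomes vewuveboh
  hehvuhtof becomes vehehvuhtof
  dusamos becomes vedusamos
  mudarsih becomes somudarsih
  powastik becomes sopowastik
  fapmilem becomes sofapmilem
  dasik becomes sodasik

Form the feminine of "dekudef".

sodekudef

wuveboh and mudarsih both end in -h yet inflect differently (vewuveboh, somudarsih), so the final letter is not what conditions the rule; the last vowel is.
"dekudef" has last vowel 'e'. The one such stem in the data (fapmilem → sofapmilem) adds the prefix so-, so the same rule applies.
The other pattern: stems whose last vowel is 'o' add the prefix ve-.
So dekudef → sodekudef.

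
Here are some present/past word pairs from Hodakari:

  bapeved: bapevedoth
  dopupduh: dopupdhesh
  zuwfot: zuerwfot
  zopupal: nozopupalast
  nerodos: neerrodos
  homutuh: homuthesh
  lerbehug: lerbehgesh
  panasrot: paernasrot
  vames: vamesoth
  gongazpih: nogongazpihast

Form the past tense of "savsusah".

vames and nerodos both end in -s yet inflect differently (vamesoth, neerrodos), so the final letter is not what conditions the rule; the last vowel is.
"savsusah" has last vowel 'a'. The one such stem in the data (zopupal → nozopupalast) adds no- … -ast around the stem, so the same rule applies.
So savsusah → nosavsusahast.

nosavsusahast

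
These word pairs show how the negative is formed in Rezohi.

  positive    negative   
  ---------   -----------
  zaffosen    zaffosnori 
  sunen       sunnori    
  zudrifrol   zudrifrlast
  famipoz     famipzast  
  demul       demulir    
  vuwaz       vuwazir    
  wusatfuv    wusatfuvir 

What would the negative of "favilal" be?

favilalir

zudrifrol and demul both end in -l yet inflect differently (zudrifrlast, demulir), so the final letter is not what conditions the rule; the last vowel is.
"favilal" has last vowel 'a'. The one such stem in the data (vuwaz → vuwazir) adds -ir, so the same rule applies.
So favilal → favilalir.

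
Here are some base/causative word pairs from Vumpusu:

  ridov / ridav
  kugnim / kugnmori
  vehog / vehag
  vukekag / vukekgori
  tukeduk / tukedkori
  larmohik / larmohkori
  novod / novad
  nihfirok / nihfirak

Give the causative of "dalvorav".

dalvorvori

vehog and vukekag both end in -g yet inflect differently (vehag, vukekgori), so the final letter is not what conditions the rule; the last vowel is.
"dalvorav" has last vowel 'a'. The one such stem in the data (vukekag → vukekgori) deletes the last vowel and adds -ori (as do tukeduk, larmohik), so the same rule applies.
The other pattern: stems whose last vowel is 'o' change the last vowel to 'a'.
So dalvorav → dalvorvori.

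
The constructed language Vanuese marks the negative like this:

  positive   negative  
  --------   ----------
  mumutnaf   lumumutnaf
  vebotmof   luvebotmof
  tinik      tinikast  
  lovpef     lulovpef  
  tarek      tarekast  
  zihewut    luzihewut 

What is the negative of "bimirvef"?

lubimirvef

"bimirvef" ends in -f. The stems ending in -f (mumutnaf → lumumutnaf, lovpef → lulovpef, vebotmof → luvebotmof) add the prefix lu-.
The other pattern: stems ending in -k add -ast.
So bimirvef → lubimirvef.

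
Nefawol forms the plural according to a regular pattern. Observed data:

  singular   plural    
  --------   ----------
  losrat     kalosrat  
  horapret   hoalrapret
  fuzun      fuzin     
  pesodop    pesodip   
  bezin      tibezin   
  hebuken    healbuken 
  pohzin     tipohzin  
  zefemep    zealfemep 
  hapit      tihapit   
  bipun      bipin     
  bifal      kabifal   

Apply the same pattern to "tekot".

tekit

horapret and losrat both end in -t yet inflect differently (hoalrapret, kalosrat), so the final letter is not what conditions the rule; the last vowel is.
"tekot" has last vowel 'o'. The one such stem in the data (pesodop → pesodip) changes the last vowel to 'i' (as do bipun, fuzun), so the same rule applies.
The other patterns: stems whose last vowel is 'e' insert -al- after the first vowel; stems whose last vowel is 'a' add the prefix ka-; stems whose last vowel is 'i' add the prefix ti-.
So tekot → tekit.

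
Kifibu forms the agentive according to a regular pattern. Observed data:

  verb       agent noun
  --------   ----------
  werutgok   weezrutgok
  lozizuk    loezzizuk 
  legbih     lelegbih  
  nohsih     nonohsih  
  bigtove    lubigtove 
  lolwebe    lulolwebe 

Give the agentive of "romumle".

legbih and lozizuk both begin with l- yet inflect differently (lelegbih, loezzizuk), so the first letter is not what conditions the rule; the final letter is.
"romumle" ends in -e. The stems ending in -e (lolwebe → lulolwebe, bigtove → lubigtove) add the prefix lu-.
The other patterns: stems ending in -h repeat the first consonant+vowel as a prefix; stems ending in -k insert -ez- after the first vowel.
So romumle → luromumle.

luromumle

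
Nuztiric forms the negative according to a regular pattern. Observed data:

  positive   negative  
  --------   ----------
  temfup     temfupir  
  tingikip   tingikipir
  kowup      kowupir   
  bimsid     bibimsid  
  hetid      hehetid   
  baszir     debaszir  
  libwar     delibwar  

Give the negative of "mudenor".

tingikip and bimsid both have last vowel 'i' yet inflect differently (tingikipir, bibimsid), so the last vowel is not what conditions the rule; the final letter is.
"mudenor" ends in -r. The stems ending in -r (baszir → debaszir, libwar → delibwar) add the prefix de-.
The other patterns: stems ending in -p add -ir; stems ending in -d repeat the first consonant+vowel as a prefix.
So mudenor → demudenor.

demudenor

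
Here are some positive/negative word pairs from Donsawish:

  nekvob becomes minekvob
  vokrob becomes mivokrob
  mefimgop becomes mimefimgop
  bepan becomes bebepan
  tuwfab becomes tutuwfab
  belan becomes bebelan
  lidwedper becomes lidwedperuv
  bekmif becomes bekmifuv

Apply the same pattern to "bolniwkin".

bolniwkinuv

"bolniwkin" has last vowel 'i'. The one such stem in the data (bekmif → bekmifuv) adds -uv, so the same rule applies.
So bolniwkin → bolniwkinuv.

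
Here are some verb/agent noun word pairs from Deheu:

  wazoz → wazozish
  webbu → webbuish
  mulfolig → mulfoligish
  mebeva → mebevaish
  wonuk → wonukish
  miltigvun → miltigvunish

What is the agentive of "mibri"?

Every pair shown (wazoz → wazozish, webbu → webbuish, mulfolig → mulfoligish, …) follows the same rule: add -ish.
So mibri → mibriish.

mibriish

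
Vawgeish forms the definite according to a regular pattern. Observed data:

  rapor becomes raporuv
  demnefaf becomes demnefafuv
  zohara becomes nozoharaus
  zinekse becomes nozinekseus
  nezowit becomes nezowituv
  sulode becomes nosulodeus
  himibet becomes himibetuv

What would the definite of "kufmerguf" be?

kufmergufuv

demnefaf and zohara both have last vowel 'a' yet inflect differently (demnefafuv, nozoharaus), so the last vowel is not what conditions the rule; whether the stem ends in a vowel or a consonant is.
"kufmerguf" ends in a consonant. The stems ending in a consonant (demnefaf → demnefafuv, nezowit → nezowituv, himibet → himibetuv) add -uv.
So kufmerguf → kufmergufuv.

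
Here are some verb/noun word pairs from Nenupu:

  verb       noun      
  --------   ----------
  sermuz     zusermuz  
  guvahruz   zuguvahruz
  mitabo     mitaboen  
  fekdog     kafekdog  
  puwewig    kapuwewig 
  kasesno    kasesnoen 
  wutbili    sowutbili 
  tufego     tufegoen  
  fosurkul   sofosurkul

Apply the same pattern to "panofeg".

kapanofeg

kasesno and fekdog both have last vowel 'o' yet inflect differently (kasesnoen, kafekdog), so the last vowel is not what conditions the rule; the final letter is.
"panofeg" ends in -g. The stems ending in -g (puwewig → kapuwewig, fekdog → kafekdog) add the prefix ka-.
The other patterns: stems ending in -o add -en; stems ending in -z add the prefix zu-; stems ending in -i or -l add the prefix so-.
So panofeg → kapanofeg.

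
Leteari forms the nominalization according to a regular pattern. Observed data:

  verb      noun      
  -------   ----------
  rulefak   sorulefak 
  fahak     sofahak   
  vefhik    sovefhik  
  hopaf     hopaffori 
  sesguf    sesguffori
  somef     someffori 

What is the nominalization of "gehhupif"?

"gehhupif" ends in -f. The stems ending in -f (somef → someffori, hopaf → hopaffori, sesguf → sesguffori) double the final consonant and add -ori.
The other pattern: stems ending in -k add the prefix so-.
So gehhupif → gehhupiffori.

gehhupiffori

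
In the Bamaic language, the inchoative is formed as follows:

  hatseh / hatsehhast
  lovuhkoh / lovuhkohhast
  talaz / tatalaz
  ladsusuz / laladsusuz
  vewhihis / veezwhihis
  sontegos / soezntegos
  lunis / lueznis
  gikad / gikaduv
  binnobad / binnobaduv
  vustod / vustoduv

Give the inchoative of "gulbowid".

gulbowiduv

lovuhkoh and sontegos both have last vowel 'o' yet inflect differently (lovuhkohhast, soezntegos), so the last vowel is not what conditions the rule; the final letter is.
"gulbowid" ends in -d. The stems ending in -d (gikad → gikaduv, binnobad → binnobaduv, vustod → vustoduv) add -uv.
The other patterns: stems ending in -h double the final consonant and add -ast; stems ending in -z repeat the first consonant+vowel as a prefix; stems ending in -s insert -ez- after the first vowel.
So gulbowid → gulbowiduv.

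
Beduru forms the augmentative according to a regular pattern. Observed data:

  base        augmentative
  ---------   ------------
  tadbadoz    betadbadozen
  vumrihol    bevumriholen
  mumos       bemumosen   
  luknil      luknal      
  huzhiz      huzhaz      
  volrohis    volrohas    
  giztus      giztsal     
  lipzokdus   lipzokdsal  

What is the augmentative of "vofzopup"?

"vofzopup" has last vowel 'u'. The stems whose last vowel is 'u' (giztus → giztsal, lipzokdus → lipzokdsal) delete the last vowel and add -al.
So vofzopup → vofzoppal.

vofzoppal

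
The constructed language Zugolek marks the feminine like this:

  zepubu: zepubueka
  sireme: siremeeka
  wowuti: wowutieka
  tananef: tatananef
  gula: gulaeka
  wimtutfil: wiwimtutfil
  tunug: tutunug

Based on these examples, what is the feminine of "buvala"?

buvalaeka

zepubu and tunug both have last vowel 'u' yet inflect differently (zepubueka, tutunug), so the last vowel is not what conditions the rule; whether the stem ends in a vowel or a consonant is.
"buvala" ends in a vowel. The stems ending in a vowel (sireme → siremeeka, gula → gulaeka, wowuti → wowutieka) add -eka.
The other pattern: stems ending in a consonant repeat the first consonant+vowel as a prefix.
So buvala → buvalaeka.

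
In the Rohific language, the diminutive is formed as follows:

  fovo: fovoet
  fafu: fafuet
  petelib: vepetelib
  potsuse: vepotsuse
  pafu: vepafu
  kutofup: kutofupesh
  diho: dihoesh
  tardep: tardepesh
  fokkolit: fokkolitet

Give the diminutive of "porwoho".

veporwoho

fafu and pafu both end in -u yet inflect differently (fafuet, vepafu), so the final letter is not what conditions the rule; the first letter is.
"porwoho" begins with p-. The stems beginning with p- (pafu → vepafu, potsuse → vepotsuse, petelib → vepetelib) add the prefix ve-.
The other patterns: stems beginning with f- add -et; stems beginning with d-, k- or t- add -esh.
So porwoho → veporwoho.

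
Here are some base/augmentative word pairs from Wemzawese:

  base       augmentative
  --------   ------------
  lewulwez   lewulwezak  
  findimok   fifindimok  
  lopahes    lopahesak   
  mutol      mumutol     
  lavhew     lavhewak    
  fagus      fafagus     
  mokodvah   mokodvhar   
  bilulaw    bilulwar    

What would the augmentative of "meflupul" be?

lavhew and bilulaw both end in -w yet inflect differently (lavhewak, bilulwar), so the final letter is not what conditions the rule; the last vowel is.
"meflupul" has last vowel 'u'. The one such stem in the data (fagus → fafagus) repeats the first consonant+vowel as a prefix (as do mutol, findimok), so the same rule applies.
The other patterns: stems whose last vowel is 'e' add -ak; stems whose last vowel is 'a' delete the last vowel and add -ar.
So meflupul → memeflupul.

memeflupul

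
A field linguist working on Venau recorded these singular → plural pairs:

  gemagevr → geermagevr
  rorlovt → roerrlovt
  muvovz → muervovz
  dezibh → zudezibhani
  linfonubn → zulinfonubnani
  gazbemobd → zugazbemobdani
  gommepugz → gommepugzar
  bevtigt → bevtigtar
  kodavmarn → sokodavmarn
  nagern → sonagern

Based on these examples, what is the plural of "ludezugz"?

"ludezugz" has second-to-last letter 'g'. The stems whose second-to-last letter is 'g' (gommepugz → gommepugzar, bevtigt → bevtigtar) add -ar.
So ludezugz → ludezugzar.

ludezugzar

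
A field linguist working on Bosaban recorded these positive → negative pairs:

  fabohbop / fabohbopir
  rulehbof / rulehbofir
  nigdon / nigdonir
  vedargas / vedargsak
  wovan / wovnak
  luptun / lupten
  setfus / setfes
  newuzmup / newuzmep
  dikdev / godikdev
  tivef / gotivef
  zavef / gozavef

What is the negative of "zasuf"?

nigdon and wovan both end in -n yet inflect differently (nigdonir, wovnak), so the final letter is not what conditions the rule; the last vowel is.
"zasuf" has last vowel 'u'. The stems whose last vowel is 'u' (luptun → lupten, setfus → setfes, newuzmup → newuzmep) change the last vowel to 'e'.
The other patterns: stems whose last vowel is 'o' add -ir; stems whose last vowel is 'a' delete the last vowel and add -ak; stems whose last vowel is 'e' add the prefix go-.
So zasuf → zasef.

zasef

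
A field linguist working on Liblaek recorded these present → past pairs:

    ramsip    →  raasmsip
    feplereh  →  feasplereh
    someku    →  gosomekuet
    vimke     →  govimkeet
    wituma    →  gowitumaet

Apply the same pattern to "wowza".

feplereh and vimke both have last vowel 'e' yet inflect differently (feasplereh, govimkeet), so the last vowel is not what conditions the rule; whether the stem ends in a vowel or a consonant is.
"wowza" ends in a vowel. The stems ending in a vowel (someku → gosomekuet, vimke → govimkeet, wituma → gowitumaet) add go- … -et around the stem.
The other pattern: stems ending in a consonant insert -as- after the first vowel.
So wowza → gowowzaet.

gowowzaet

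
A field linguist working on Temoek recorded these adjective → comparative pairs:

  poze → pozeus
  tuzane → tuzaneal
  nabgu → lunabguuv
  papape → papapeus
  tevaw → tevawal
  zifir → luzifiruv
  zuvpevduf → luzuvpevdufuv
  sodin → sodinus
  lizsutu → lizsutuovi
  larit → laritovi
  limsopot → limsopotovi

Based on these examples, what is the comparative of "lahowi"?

lahowiovi

nabgu and lizsutu both end in -u yet inflect differently (lunabguuv, lizsutuovi), so the final letter is not what conditions the rule; the first letter is.
"lahowi" begins with l-. The stems beginning with l- (lizsutu → lizsutuovi, larit → laritovi, limsopot → limsopotovi) add -ovi.
The other patterns: stems beginning with t- add -al; stems beginning with n- or z- add lu- … -uv around the stem; stems beginning with p- or s- add -us.
So lahowi → lahowiovi.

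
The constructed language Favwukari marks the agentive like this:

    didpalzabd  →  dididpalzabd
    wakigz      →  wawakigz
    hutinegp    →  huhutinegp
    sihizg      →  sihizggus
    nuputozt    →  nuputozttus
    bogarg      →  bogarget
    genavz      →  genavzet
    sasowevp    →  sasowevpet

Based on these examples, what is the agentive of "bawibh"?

babawibh

sihizg and bogarg both end in -g yet inflect differently (sihizggus, bogarget), so the final letter is not what conditions the rule; the second-to-last letter is.
"bawibh" has second-to-last letter 'b'. The one such stem in the data (didpalzabd → dididpalzabd) repeats the first consonant+vowel as a prefix (as do wakigz, hutinegp), so the same rule applies.
So bawibh → babawibh.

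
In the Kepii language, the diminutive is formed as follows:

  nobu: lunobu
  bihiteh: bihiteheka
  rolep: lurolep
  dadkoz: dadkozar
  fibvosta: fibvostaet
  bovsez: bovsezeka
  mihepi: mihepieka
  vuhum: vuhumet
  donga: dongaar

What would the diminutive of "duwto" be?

duwtoar

"duwto" begins with d-. The stems beginning with d- (dadkoz → dadkozar, donga → dongaar) add -ar.
The other patterns: stems beginning with n- or r- add the prefix lu-; stems beginning with b- or m- add -eka; stems beginning with f- or v- add -et.
So duwto → duwtoar.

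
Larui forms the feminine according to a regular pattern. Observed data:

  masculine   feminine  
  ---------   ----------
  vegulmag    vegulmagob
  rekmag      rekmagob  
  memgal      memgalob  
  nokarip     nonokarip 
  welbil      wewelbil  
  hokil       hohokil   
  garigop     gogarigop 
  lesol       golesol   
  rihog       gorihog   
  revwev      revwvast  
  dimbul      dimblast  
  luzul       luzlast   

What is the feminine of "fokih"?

fofokih

memgal and welbil both end in -l yet inflect differently (memgalob, wewelbil), so the final letter is not what conditions the rule; the last vowel is.
"fokih" has last vowel 'i'. The stems whose last vowel is 'i' (nokarip → nonokarip, welbil → wewelbil, hokil → hohokil) repeat the first consonant+vowel as a prefix.
So fokih → fofokih.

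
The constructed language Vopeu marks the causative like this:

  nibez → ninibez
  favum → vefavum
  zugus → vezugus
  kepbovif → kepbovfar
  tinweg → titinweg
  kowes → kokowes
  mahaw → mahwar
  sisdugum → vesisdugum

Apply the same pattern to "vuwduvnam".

zugus and kowes both end in -s yet inflect differently (vezugus, kokowes), so the final letter is not what conditions the rule; the last vowel is.
"vuwduvnam" has last vowel 'a'. The one such stem in the data (mahaw → mahwar) deletes the last vowel and adds -ar (as does kepbovif), so the same rule applies.
So vuwduvnam → vuwduvnmar.

vuwduvnmar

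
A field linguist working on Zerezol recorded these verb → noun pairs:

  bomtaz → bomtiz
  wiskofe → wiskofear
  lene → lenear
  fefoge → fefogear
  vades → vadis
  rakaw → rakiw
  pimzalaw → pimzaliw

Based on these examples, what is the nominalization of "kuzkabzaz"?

kuzkabziz

"kuzkabzaz" ends in -z. The one such stem in the data (bomtaz → bomtiz) changes the last vowel to 'i' (as do pimzalaw, rakaw), so the same rule applies.
The other pattern: stems ending in -e add -ar.
So kuzkabzaz → kuzkabziz.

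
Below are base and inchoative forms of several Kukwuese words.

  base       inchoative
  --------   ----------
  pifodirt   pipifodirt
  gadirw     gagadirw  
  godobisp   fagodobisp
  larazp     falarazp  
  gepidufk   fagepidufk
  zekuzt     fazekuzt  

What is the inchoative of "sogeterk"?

sosogeterk

pifodirt and zekuzt both end in -t yet inflect differently (pipifodirt, fazekuzt), so the final letter is not what conditions the rule; the second-to-last letter is.
"sogeterk" has second-to-last letter 'r'. The stems whose second-to-last letter is 'r' (pifodirt → pipifodirt, gadirw → gagadirw) repeat the first consonant+vowel as a prefix.
So sogeterk → sosogeterk.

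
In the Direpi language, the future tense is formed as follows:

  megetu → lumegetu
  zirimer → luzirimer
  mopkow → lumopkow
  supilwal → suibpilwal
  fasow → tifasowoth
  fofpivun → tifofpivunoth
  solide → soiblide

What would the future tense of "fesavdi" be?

fasow and mopkow both end in -w yet inflect differently (tifasowoth, lumopkow), so the final letter is not what conditions the rule; the first letter is.
"fesavdi" begins with f-. The stems beginning with f- (fasow → tifasowoth, fofpivun → tifofpivunoth) add ti- … -oth around the stem.
So fesavdi → tifesavdioth.

tifesavdioth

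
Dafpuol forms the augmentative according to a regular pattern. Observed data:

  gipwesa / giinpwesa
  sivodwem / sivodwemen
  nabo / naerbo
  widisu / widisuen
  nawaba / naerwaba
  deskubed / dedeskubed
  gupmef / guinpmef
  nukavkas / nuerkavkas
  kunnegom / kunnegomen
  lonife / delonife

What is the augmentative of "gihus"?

giinhus

nawaba and gipwesa both end in -a yet inflect differently (naerwaba, giinpwesa), so the final letter is not what conditions the rule; the first letter is.
"gihus" begins with g-. The stems beginning with g- (gipwesa → giinpwesa, gupmef → guinpmef) insert -in- after the first vowel.
The other patterns: stems beginning with n- insert -er- after the first vowel; stems beginning with d- or l- add the prefix de-; stems beginning with k-, s- or w- add -en.
So gihus → giinhus.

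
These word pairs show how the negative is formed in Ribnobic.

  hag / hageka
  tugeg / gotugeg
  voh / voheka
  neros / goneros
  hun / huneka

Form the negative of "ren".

reneka

"ren" has 1 vowel. The stems with 1 vowel (hag → hageka, hun → huneka, voh → voheka) add -eka.
So ren → reneka.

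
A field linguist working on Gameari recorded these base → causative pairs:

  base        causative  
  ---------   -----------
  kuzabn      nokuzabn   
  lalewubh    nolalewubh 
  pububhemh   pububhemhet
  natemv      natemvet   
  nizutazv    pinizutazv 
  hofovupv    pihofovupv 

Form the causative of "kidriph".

lalewubh and pububhemh both end in -h yet inflect differently (nolalewubh, pububhemhet), so the final letter is not what conditions the rule; the second-to-last letter is.
"kidriph" has second-to-last letter 'p'. The one such stem in the data (hofovupv → pihofovupv) adds the prefix pi-, so the same rule applies.
The other patterns: stems whose second-to-last letter is 'b' add the prefix no-; stems whose second-to-last letter is 'm' add -et.
So kidriph → pikidriph.

pikidriph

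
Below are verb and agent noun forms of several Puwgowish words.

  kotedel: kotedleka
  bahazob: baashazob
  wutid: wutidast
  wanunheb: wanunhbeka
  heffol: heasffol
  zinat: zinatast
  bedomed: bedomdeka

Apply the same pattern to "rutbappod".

bahazob and wanunheb both end in -b yet inflect differently (baashazob, wanunhbeka), so the final letter is not what conditions the rule; the last vowel is.
"rutbappod" has last vowel 'o'. The stems whose last vowel is 'o' (heffol → heasffol, bahazob → baashazob) insert -as- after the first vowel.
The other patterns: stems whose last vowel is 'e' delete the last vowel and add -eka; stems whose last vowel is 'a' or 'i' add -ast.
So rutbappod → ruastbappod.

ruastbappod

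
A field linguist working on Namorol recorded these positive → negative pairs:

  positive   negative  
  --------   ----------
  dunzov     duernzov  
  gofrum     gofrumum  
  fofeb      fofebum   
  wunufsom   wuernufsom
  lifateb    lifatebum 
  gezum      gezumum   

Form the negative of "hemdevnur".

hemdevnurum

gofrum and wunufsom both end in -m yet inflect differently (gofrumum, wuernufsom), so the final letter is not what conditions the rule; the last vowel is.
"hemdevnur" has last vowel 'u'. The stems whose last vowel is 'u' (gofrum → gofrumum, gezum → gezumum) add -um.
The other pattern: stems whose last vowel is 'o' insert -er- after the first vowel.
So hemdevnur → hemdevnurum.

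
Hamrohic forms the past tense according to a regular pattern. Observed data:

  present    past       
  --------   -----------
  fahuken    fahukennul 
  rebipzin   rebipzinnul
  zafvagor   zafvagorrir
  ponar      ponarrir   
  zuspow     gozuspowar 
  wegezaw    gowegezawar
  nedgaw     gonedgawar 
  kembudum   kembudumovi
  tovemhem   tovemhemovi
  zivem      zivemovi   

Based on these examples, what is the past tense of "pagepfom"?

"pagepfom" ends in -m. The stems ending in -m (kembudum → kembudumovi, tovemhem → tovemhemovi, zivem → zivemovi) add -ovi.
The other patterns: stems ending in -n double the final consonant and add -ul; stems ending in -r double the final consonant and add -ir; stems ending in -w add go- … -ar around the stem.
So pagepfom → pagepfomovi.

pagepfomovi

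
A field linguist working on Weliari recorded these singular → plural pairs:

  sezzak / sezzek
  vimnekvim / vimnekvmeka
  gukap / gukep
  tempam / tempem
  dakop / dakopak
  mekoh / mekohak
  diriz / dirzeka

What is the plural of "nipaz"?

nipez

"nipaz" has last vowel 'a'. The stems whose last vowel is 'a' (tempam → tempem, sezzak → sezzek, gukap → gukep) change the last vowel to 'e'.
The other patterns: stems whose last vowel is 'o' add -ak; stems whose last vowel is 'i' delete the last vowel and add -eka.
So nipaz → nipez.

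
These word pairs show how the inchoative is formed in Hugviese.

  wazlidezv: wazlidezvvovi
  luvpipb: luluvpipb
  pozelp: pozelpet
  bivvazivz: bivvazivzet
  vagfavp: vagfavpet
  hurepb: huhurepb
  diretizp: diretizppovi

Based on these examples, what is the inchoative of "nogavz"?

diretizp and vagfavp both end in -p yet inflect differently (diretizppovi, vagfavpet), so the final letter is not what conditions the rule; the second-to-last letter is.
"nogavz" has second-to-last letter 'v'. The stems whose second-to-last letter is 'v' (vagfavp → vagfavpet, bivvazivz → bivvazivzet) add -et.
The other patterns: stems whose second-to-last letter is 'p' repeat the first consonant+vowel as a prefix; stems whose second-to-last letter is 'z' double the final consonant and add -ovi.
So nogavz → nogavzet.

nogavzet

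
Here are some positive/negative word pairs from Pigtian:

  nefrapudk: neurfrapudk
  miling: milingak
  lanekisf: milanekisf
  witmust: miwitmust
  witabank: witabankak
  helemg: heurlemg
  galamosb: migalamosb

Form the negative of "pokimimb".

witabank and nefrapudk both end in -k yet inflect differently (witabankak, neurfrapudk), so the final letter is not what conditions the rule; the second-to-last letter is.
"pokimimb" has second-to-last letter 'm'. The one such stem in the data (helemg → heurlemg) inserts -ur- after the first vowel (as does nefrapudk), so the same rule applies.
The other patterns: stems whose second-to-last letter is 'n' add -ak; stems whose second-to-last letter is 's' add the prefix mi-.
So pokimimb → pourkimimb.

pourkimimb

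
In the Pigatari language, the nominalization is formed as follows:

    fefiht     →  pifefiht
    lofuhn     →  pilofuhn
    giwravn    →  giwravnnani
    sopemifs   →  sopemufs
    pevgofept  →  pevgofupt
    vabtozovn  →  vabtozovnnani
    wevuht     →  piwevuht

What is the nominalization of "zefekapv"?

zefekupv

"zefekapv" has second-to-last letter 'p'. The one such stem in the data (pevgofept → pevgofupt) changes the last vowel to 'u' (as does sopemifs), so the same rule applies.
The other patterns: stems whose second-to-last letter is 'h' add the prefix pi-; stems whose second-to-last letter is 'v' double the final consonant and add -ani.
So zefekapv → zefekupv.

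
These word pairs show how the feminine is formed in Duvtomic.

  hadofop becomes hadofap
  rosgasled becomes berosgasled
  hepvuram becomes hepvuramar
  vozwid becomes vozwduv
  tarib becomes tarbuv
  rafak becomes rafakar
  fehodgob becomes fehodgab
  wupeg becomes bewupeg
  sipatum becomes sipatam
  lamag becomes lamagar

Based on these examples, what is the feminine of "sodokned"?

"sodokned" has last vowel 'e'. The stems whose last vowel is 'e' (rosgasled → berosgasled, wupeg → bewupeg) add the prefix be-.
So sodokned → besodokned.

besodokned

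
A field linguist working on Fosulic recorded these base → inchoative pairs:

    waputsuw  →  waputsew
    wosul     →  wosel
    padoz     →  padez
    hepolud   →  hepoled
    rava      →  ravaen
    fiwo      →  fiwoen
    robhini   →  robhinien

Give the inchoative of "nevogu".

padoz and fiwo both have last vowel 'o' yet inflect differently (padez, fiwoen), so the last vowel is not what conditions the rule; whether the stem ends in a vowel or a consonant is.
"nevogu" ends in a vowel. The stems ending in a vowel (rava → ravaen, fiwo → fiwoen, robhini → robhinien) add -en.
The other pattern: stems ending in a consonant change the last vowel to 'e'.
So nevogu → nevoguen.

nevoguen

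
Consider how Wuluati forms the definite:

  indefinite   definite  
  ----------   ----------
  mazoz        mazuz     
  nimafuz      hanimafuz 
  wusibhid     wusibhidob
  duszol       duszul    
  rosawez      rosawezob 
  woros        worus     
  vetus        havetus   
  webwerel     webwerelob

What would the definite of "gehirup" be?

hagehirup

mazoz and nimafuz both end in -z yet inflect differently (mazuz, hanimafuz), so the final letter is not what conditions the rule; the last vowel is.
"gehirup" has last vowel 'u'. The stems whose last vowel is 'u' (nimafuz → hanimafuz, vetus → havetus) add the prefix ha-.
So gehirup → hagehirup.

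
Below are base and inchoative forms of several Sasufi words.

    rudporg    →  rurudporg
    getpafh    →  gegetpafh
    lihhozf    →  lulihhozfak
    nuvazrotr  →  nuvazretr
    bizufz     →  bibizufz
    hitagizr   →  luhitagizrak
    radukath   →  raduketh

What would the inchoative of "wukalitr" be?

wukaletr

nuvazrotr and hitagizr both end in -r yet inflect differently (nuvazretr, luhitagizrak), so the final letter is not what conditions the rule; the second-to-last letter is.
"wukalitr" has second-to-last letter 't'. The stems whose second-to-last letter is 't' (nuvazrotr → nuvazretr, radukath → raduketh) change the last vowel to 'e'.
The other patterns: stems whose second-to-last letter is 'z' add lu- … -ak around the stem; stems whose second-to-last letter is 'f' or 'r' repeat the first consonant+vowel as a prefix.
So wukalitr → wukaletr.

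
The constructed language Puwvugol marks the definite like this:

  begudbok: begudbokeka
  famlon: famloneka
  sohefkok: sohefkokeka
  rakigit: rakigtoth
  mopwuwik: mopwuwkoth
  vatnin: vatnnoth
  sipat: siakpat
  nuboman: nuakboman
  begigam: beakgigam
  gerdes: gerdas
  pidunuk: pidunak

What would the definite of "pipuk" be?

begudbok and mopwuwik both end in -k yet inflect differently (begudbokeka, mopwuwkoth), so the final letter is not what conditions the rule; the last vowel is.
"pipuk" has last vowel 'u'. The one such stem in the data (pidunuk → pidunak) changes the last vowel to 'a' (as does gerdes), so the same rule applies.
So pipuk → pipak.

pipak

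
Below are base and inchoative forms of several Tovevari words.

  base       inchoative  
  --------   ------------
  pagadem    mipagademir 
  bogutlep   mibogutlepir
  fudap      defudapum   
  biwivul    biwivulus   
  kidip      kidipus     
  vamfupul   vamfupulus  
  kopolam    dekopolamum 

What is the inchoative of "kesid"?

kidip and bogutlep both end in -p yet inflect differently (kidipus, mibogutlepir), so the final letter is not what conditions the rule; the last vowel is.
"kesid" has last vowel 'i'. The one such stem in the data (kidip → kidipus) adds -us, so the same rule applies.
So kesid → kesidus.

kesidus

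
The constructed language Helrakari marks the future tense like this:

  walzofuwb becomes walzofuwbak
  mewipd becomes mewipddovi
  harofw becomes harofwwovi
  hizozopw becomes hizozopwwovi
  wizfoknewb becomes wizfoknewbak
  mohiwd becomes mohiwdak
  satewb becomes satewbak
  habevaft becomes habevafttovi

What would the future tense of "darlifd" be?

mewipd and mohiwd both end in -d yet inflect differently (mewipddovi, mohiwdak), so the final letter is not what conditions the rule; the second-to-last letter is.
"darlifd" has second-to-last letter 'f'. The stems whose second-to-last letter is 'f' (habevaft → habevafttovi, harofw → harofwwovi) double the final consonant and add -ovi.
So darlifd → darlifddovi.

darlifddovi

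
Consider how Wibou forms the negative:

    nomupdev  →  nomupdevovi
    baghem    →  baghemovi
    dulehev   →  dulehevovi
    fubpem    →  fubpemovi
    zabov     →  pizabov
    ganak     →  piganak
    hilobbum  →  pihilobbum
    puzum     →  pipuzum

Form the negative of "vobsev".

vobsevovi

nomupdev and zabov both end in -v yet inflect differently (nomupdevovi, pizabov), so the final letter is not what conditions the rule; the last vowel is.
"vobsev" has last vowel 'e'. The stems whose last vowel is 'e' (nomupdev → nomupdevovi, baghem → baghemovi, dulehev → dulehevovi) add -ovi.
The other pattern: stems whose last vowel is 'a', 'o' or 'u' add the prefix pi-.
So vobsev → vobsevovi.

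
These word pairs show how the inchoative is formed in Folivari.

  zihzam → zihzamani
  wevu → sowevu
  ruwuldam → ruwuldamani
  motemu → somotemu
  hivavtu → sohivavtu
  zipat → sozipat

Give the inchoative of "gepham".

"gepham" ends in -m. The stems ending in -m (ruwuldam → ruwuldamani, zihzam → zihzamani) add -ani.
The other pattern: stems ending in -t or -u add the prefix so-.
So gepham → gephamani.

gephamani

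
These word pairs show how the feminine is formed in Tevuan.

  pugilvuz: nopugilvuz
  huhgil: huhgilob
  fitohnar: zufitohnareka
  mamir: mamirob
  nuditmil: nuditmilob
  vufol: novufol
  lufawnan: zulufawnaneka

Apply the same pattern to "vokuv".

mamir and fitohnar both end in -r yet inflect differently (mamirob, zufitohnareka), so the final letter is not what conditions the rule; the last vowel is.
"vokuv" has last vowel 'u'. The one such stem in the data (pugilvuz → nopugilvuz) adds the prefix no-, so the same rule applies.
So vokuv → novokuv.

novokuv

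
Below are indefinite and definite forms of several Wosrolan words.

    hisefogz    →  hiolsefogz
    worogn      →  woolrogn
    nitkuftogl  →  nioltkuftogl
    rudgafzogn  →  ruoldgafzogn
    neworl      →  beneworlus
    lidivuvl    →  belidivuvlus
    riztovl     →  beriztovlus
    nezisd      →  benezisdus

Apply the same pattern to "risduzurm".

"risduzurm" has second-to-last letter 'r'. The one such stem in the data (neworl → beneworlus) adds be- … -us around the stem, so the same rule applies.
The other pattern: stems whose second-to-last letter is 'g' insert -ol- after the first vowel.
So risduzurm → berisduzurmus.

berisduzurmus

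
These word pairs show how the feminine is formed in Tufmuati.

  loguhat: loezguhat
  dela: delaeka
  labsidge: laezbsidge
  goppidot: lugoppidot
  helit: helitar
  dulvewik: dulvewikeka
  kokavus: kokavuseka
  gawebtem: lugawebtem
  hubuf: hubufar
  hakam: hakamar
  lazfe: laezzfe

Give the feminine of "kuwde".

goppidot and helit both end in -t yet inflect differently (lugoppidot, helitar), so the final letter is not what conditions the rule; the first letter is.
"kuwde" begins with k-. The one such stem in the data (kokavus → kokavuseka) adds -eka, so the same rule applies.
So kuwde → kuwdeeka.

kuwdeeka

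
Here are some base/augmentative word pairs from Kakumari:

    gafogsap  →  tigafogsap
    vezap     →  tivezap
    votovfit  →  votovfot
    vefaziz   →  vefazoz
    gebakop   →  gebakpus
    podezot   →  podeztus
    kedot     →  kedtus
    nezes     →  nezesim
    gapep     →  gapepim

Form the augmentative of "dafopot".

gafogsap and gebakop both end in -p yet inflect differently (tigafogsap, gebakpus), so the final letter is not what conditions the rule; the last vowel is.
"dafopot" has last vowel 'o'. The stems whose last vowel is 'o' (gebakop → gebakpus, podezot → podeztus, kedot → kedtus) delete the last vowel and add -us.
The other patterns: stems whose last vowel is 'a' add the prefix ti-; stems whose last vowel is 'i' change the last vowel to 'o'; stems whose last vowel is 'e' add -im.
So dafopot → dafoptus.

dafoptus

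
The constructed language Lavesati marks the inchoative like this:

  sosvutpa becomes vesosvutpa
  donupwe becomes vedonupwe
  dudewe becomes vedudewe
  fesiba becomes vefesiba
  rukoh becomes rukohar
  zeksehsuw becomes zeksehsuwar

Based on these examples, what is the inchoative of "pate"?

vepate

sosvutpa and zeksehsuw both have 3 vowels yet inflect differently (vesosvutpa, zeksehsuwar), so the number of vowels is not what conditions the rule; whether the stem ends in a vowel or a consonant is.
"pate" ends in a vowel. The stems ending in a vowel (sosvutpa → vesosvutpa, donupwe → vedonupwe, dudewe → vedudewe) add the prefix ve-.
The other pattern: stems ending in a consonant add -ar.
So pate → vepate.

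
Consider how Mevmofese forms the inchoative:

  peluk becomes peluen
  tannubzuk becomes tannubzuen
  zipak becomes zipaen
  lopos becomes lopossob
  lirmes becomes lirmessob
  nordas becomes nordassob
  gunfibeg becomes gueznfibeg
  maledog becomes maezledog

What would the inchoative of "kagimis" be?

kagimissob

zipak and nordas both have last vowel 'a' yet inflect differently (zipaen, nordassob), so the last vowel is not what conditions the rule; the final letter is.
"kagimis" ends in -s. The stems ending in -s (lopos → lopossob, lirmes → lirmessob, nordas → nordassob) double the final consonant and add -ob.
So kagimis → kagimissob.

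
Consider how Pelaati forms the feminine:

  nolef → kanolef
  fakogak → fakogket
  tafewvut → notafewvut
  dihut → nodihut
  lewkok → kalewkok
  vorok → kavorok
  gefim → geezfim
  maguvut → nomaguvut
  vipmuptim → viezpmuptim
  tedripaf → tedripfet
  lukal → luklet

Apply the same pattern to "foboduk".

"foboduk" has last vowel 'u'. The stems whose last vowel is 'u' (dihut → nodihut, tafewvut → notafewvut, maguvut → nomaguvut) add the prefix no-.
The other patterns: stems whose last vowel is 'e' or 'o' add the prefix ka-; stems whose last vowel is 'a' delete the last vowel and add -et; stems whose last vowel is 'i' insert -ez- after the first vowel.
So foboduk → nofoboduk.

nofoboduk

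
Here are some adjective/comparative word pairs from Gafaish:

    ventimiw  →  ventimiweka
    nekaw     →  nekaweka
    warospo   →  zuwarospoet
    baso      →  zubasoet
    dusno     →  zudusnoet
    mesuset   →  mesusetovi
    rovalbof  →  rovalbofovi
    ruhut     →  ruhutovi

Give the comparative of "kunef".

kunefovi

warospo and rovalbof both have last vowel 'o' yet inflect differently (zuwarospoet, rovalbofovi), so the last vowel is not what conditions the rule; the final letter is.
"kunef" ends in -f. The one such stem in the data (rovalbof → rovalbofovi) adds -ovi, so the same rule applies.
So kunef → kunefovi.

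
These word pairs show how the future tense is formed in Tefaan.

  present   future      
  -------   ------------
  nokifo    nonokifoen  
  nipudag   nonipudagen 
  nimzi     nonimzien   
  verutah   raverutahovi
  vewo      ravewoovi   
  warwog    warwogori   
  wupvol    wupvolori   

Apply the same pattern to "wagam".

"wagam" begins with w-. The stems beginning with w- (warwog → warwogori, wupvol → wupvolori) add -ori.
The other patterns: stems beginning with n- add no- … -en around the stem; stems beginning with v- add ra- … -ovi around the stem.
So wagam → wagamori.

wagamori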